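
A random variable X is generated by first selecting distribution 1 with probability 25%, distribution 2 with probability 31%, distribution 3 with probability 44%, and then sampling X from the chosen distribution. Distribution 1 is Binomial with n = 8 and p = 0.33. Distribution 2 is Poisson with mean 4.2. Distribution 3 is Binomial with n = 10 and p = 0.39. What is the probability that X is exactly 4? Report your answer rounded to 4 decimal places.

0.2122

Conditional on each component, P(X = 4): 1: 0.167283; 2: 0.194424; 3: 0.250298.
By total probability, P(X = 4) = 0.25·0.167283 + 0.31·0.194424 + 0.44·0.250298 = 0.212223.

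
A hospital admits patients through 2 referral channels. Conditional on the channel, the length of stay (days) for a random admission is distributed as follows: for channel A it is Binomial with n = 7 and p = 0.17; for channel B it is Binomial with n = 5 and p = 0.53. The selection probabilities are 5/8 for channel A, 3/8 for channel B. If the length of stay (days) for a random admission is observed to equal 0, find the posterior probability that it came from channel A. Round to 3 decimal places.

Likelihoods P(X=0 | ·): A: 0.271361; B: 0.0229345.
Posterior ∝ prior × likelihood. Numerator for A: 0.625·0.271361 = 0.1696.
Normalizing constant: 0.625·0.271361 + 0.375·0.0229345 = 0.178201.
P(A | observation) = 0.1696 / 0.178201 = 0.951737.

0.952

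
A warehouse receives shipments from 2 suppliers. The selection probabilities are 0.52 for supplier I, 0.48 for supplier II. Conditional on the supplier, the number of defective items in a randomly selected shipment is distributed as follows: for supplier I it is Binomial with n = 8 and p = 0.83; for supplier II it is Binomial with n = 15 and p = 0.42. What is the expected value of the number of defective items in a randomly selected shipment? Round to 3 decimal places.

6.477

Component means — I: 6.64; II: 6.3.
E[X] = 0.52·6.64 + 0.48·6.3 = 6.4768.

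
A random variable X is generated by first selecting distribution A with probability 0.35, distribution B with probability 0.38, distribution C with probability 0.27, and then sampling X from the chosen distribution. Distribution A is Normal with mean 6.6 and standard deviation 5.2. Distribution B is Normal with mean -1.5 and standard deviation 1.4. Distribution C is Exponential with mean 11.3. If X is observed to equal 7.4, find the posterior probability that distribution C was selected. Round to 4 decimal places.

Likelihoods f(7.4 | ·): A: 0.0758171; B: 4.77698e-10; C: 0.0459744.
Posterior ∝ prior × likelihood. Numerator for C: 0.27·0.0459744 = 0.0124131.
Normalizing constant: 0.35·0.0758171 + 0.38·4.77698e-10 + 0.27·0.0459744 = 0.0389491.
P(C | observation) = 0.0124131 / 0.0389491 = 0.318701.

0.3187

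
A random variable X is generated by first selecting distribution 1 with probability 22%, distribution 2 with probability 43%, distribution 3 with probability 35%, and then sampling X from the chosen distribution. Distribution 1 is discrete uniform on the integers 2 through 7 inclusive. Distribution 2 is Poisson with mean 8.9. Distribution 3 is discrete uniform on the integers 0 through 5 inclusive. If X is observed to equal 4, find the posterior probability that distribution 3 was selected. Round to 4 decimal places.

0.5287

Likelihoods P(X=4 | ·): 1: 0.166667; 2: 0.0356556; 3: 0.166667.
Posterior ∝ prior × likelihood. Numerator for 3: 0.35·0.166667 = 0.0583333.
Normalizing constant: 0.22·0.166667 + 0.43·0.0356556 + 0.35·0.166667 = 0.110332.
P(3 | observation) = 0.0583333 / 0.110332 = 0.528708.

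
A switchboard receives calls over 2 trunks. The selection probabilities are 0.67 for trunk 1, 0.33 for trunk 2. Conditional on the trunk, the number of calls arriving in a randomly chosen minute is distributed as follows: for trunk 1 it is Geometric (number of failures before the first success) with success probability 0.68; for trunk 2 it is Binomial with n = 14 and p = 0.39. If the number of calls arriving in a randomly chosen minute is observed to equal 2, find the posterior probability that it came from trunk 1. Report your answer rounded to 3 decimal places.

0.794

Likelihoods P(X=2 | ·): 1: 0.069632; 2: 0.0367391.
Posterior ∝ prior × likelihood. Numerator for 1: 0.67·0.069632 = 0.0466534.
Normalizing constant: 0.67·0.069632 + 0.33·0.0367391 = 0.0587773.
P(1 | observation) = 0.0466534 / 0.0587773 = 0.793732.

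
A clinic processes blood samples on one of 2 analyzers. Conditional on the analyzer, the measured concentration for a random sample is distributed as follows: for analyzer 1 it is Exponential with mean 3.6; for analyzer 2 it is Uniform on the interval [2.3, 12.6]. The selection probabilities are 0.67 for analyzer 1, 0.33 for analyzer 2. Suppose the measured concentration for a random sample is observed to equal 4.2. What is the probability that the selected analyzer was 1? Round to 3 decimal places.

0.644

Likelihoods f(4.2 | ·): 1: 0.0865009; 2: 0.0970874.
Posterior ∝ prior × likelihood. Numerator for 1: 0.67·0.0865009 = 0.0579556.
Normalizing constant: 0.67·0.0865009 + 0.33·0.0970874 = 0.0899944.
P(1 | observation) = 0.0579556 / 0.0899944 = 0.643991.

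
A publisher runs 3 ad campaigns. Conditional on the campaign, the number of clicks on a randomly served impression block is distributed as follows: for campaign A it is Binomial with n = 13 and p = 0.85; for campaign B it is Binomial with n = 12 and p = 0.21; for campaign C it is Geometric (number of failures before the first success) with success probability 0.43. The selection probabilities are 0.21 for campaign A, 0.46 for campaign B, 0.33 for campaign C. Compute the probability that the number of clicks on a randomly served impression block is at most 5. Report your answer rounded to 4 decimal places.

0.7675

Conditional on each campaign, P(X ≤ 5): A: 0.000161765; B: 0.975524; C: 0.965704.
By total probability, P(X ≤ 5) = 0.21·0.000161765 + 0.46·0.975524 + 0.33·0.965704 = 0.767457.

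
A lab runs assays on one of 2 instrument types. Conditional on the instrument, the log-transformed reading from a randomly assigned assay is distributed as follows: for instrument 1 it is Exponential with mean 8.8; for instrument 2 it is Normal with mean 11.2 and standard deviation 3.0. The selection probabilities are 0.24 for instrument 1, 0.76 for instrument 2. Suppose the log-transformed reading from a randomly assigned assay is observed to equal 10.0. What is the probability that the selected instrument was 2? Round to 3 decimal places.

Likelihoods f(10.0 | ·): 1: 0.0364755; 2: 0.122757.
Posterior ∝ prior × likelihood. Numerator for 2: 0.76·0.122757 = 0.0932951.
Normalizing constant: 0.24·0.0364755 + 0.76·0.122757 = 0.102049.
P(2 | observation) = 0.0932951 / 0.102049 = 0.914217.

0.914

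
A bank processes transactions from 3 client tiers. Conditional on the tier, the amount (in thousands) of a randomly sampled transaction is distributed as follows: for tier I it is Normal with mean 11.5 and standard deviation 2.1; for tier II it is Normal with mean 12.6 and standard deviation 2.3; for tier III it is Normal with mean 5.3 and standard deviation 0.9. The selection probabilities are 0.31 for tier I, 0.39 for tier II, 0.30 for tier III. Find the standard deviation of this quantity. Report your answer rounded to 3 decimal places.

3.692

Per component, I: μ=11.5, E[X²]=136.66; II: μ=12.6, E[X²]=164.05; III: μ=5.3, E[X²]=28.9.
E[X] = 0.31·11.5 + 0.39·12.6 + 0.3·5.3 = 10.069.
E[X²] = 0.31·136.66 + 0.39·164.05 + 0.3·28.9 = 115.014.
Var(X) = E[X²] − (E[X])² = 115.014 − 101.385 = 13.6293.
SD(X) = √13.6293 = 3.69179.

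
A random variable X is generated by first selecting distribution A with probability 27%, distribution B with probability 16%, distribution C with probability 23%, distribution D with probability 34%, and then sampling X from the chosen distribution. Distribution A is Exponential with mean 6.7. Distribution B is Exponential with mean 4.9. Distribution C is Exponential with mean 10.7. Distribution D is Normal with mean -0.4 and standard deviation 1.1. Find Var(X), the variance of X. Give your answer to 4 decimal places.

60.8683

Per component, A: μ=6.7, E[X²]=89.78; B: μ=4.9, E[X²]=48.02; C: μ=10.7, E[X²]=228.98; D: μ=-0.4, E[X²]=1.37.
E[X] = 0.27·6.7 + 0.16·4.9 + 0.23·10.7 + 0.34·-0.4 = 4.918.
E[X²] = 0.27·89.78 + 0.16·48.02 + 0.23·228.98 + 0.34·1.37 = 85.055.
Var(X) = E[X²] − (E[X])² = 85.055 − 24.1867 = 60.8683.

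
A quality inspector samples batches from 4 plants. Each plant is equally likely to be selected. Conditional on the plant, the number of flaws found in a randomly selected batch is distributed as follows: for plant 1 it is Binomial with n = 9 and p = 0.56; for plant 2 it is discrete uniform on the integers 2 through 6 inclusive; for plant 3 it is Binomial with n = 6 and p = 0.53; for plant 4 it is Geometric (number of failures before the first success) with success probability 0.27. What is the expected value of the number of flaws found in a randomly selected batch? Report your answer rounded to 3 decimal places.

Component means — 1: 5.04; 2: 4; 3: 3.18; 4: 2.7037.
E[X] = 0.25·5.04 + 0.25·4 + 0.25·3.18 + 0.25·2.7037 = 3.73093.

3.731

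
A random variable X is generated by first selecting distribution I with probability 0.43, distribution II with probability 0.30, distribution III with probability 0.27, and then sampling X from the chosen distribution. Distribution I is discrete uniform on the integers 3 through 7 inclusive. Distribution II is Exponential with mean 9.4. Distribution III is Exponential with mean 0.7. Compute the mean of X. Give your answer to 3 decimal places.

5.159

Component means — I: 5; II: 9.4; III: 0.7.
E[X] = 0.43·5 + 0.3·9.4 + 0.27·0.7 = 5.159.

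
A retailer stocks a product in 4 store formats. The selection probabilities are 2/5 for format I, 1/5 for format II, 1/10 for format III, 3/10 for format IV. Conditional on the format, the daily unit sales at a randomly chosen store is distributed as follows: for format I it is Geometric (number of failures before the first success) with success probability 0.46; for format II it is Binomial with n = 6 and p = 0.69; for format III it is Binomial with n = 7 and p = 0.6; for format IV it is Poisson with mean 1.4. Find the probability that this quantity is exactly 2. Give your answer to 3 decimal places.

Conditional on each format, P(X = 2): I: 0.134136; II: 0.0659533; III: 0.0774144; IV: 0.241665.
By total probability, P(X = 2) = 0.4·0.134136 + 0.2·0.0659533 + 0.1·0.0774144 + 0.3·0.241665 = 0.147086.

0.147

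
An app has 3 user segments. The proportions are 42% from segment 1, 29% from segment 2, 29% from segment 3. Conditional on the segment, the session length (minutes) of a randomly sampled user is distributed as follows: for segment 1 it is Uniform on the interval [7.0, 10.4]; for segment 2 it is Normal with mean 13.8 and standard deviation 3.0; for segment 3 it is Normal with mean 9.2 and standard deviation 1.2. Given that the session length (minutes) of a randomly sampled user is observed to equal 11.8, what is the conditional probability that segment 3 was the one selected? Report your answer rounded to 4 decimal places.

0.2299

Likelihoods f(11.8 | ·): 1: 0; 2: 0.106483; 3: 0.0317939.
Posterior ∝ prior × likelihood. Numerator for 3: 0.29·0.0317939 = 0.00922022.
Normalizing constant: 0.42·0 + 0.29·0.106483 + 0.29·0.0317939 = 0.0401002.
P(3 | observation) = 0.00922022 / 0.0401002 = 0.22993.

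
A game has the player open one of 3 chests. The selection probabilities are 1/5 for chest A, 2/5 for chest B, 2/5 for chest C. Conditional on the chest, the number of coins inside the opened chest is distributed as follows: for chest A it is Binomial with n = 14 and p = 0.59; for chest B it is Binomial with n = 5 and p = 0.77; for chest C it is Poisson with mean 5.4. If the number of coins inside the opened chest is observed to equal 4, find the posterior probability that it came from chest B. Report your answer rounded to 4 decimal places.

Likelihoods P(X=4 | ·): A: 0.016281; B: 0.40426; C: 0.16002.
Posterior ∝ prior × likelihood. Numerator for B: 0.4·0.40426 = 0.161704.
Normalizing constant: 0.2·0.016281 + 0.4·0.40426 + 0.4·0.16002 = 0.228968.
P(B | observation) = 0.161704 / 0.228968 = 0.706229.

0.7062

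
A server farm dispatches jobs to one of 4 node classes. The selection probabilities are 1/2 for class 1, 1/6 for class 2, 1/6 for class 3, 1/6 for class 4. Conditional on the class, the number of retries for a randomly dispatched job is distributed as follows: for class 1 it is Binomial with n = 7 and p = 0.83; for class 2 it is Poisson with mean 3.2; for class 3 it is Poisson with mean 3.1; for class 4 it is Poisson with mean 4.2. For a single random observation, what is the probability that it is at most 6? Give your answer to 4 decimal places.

0.8283

Conditional on each class, P(X ≤ 6): 1: 0.728639; 2: 0.955381; 3: 0.961196; 4: 0.867464.
By total probability, P(X ≤ 6) = 0.5·0.728639 + 0.166667·0.955381 + 0.166667·0.961196 + 0.166667·0.867464 = 0.828327.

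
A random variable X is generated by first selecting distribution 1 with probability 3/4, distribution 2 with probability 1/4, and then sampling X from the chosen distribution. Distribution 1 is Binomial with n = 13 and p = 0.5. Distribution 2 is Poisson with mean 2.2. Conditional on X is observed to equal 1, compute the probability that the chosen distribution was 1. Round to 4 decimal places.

0.0192

Likelihoods P(X=1 | ·): 1: 0.00158691; 2: 0.243767.
Posterior ∝ prior × likelihood. Numerator for 1: 0.75·0.00158691 = 0.00119019.
Normalizing constant: 0.75·0.00158691 + 0.25·0.243767 = 0.0621319.
P(1 | observation) = 0.00119019 / 0.0621319 = 0.0191558.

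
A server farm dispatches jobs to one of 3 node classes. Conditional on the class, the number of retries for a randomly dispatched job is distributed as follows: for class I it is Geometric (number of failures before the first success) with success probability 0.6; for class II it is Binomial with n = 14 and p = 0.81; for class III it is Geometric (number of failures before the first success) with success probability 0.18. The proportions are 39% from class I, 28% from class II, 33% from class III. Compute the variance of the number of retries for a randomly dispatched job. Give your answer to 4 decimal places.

28.0280

Per component, I: μ=0.666667, E[X²]=1.55556; II: μ=11.34, E[X²]=130.75; III: μ=4.55556, E[X²]=46.0617.
E[X] = 0.39·0.666667 + 0.28·11.34 + 0.33·4.55556 = 4.93853.
E[X²] = 0.39·1.55556 + 0.28·130.75 + 0.33·46.0617 = 52.4171.
Var(X) = E[X²] − (E[X])² = 52.4171 − 24.3891 = 28.028.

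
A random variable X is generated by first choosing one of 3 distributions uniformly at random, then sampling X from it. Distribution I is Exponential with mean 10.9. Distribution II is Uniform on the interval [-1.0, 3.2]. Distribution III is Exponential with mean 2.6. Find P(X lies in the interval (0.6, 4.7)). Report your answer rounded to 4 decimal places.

Conditional on each component, P(0.6 < X < 4.7): I: 0.296708; II: 0.619048; III: 0.62989.
By total probability, P(0.6 < X < 4.7) = 0.333333·0.296708 + 0.333333·0.619048 + 0.333333·0.62989 = 0.515215.

0.5152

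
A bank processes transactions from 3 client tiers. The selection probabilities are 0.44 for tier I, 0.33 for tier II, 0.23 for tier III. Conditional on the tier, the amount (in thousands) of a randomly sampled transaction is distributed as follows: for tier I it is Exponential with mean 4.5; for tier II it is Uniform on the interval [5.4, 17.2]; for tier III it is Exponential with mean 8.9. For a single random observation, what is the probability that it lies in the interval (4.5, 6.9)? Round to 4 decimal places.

0.1416

Conditional on each tier, P(4.5 < X < 6.9): I: 0.152064; II: 0.127119; III: 0.142558.
By total probability, P(4.5 < X < 6.9) = 0.44·0.152064 + 0.33·0.127119 + 0.23·0.142558 = 0.141646.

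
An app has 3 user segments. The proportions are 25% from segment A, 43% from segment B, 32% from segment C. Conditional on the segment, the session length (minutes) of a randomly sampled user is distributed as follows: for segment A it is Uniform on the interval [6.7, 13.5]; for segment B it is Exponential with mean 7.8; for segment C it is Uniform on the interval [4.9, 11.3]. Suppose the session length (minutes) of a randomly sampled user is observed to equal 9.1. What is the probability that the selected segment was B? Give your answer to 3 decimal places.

Likelihoods f(9.1 | ·): A: 0.147059; B: 0.0399235; C: 0.15625.
Posterior ∝ prior × likelihood. Numerator for B: 0.43·0.0399235 = 0.0171671.
Normalizing constant: 0.25·0.147059 + 0.43·0.0399235 + 0.32·0.15625 = 0.103932.
P(B | observation) = 0.0171671 / 0.103932 = 0.165177.

0.165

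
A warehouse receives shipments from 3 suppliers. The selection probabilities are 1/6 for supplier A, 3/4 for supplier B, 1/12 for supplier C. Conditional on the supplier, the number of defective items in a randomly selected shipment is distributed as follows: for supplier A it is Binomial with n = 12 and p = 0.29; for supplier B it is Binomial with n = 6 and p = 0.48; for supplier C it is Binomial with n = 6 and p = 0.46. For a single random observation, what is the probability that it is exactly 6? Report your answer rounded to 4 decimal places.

0.0217

Conditional on each supplier, P(X = 6): A: 0.0704061; B: 0.0122306; C: 0.0094743.
By total probability, P(X = 6) = 0.166667·0.0704061 + 0.75·0.0122306 + 0.0833333·0.0094743 = 0.0216968.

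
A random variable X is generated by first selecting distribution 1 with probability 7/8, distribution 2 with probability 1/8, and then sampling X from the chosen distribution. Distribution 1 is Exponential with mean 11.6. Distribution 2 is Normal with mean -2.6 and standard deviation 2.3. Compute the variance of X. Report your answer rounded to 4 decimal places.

140.4556

Per component, 1: μ=11.6, E[X²]=269.12; 2: μ=-2.6, E[X²]=12.05.
E[X] = 0.875·11.6 + 0.125·-2.6 = 9.825.
E[X²] = 0.875·269.12 + 0.125·12.05 = 236.986.
Var(X) = E[X²] − (E[X])² = 236.986 − 96.5306 = 140.456.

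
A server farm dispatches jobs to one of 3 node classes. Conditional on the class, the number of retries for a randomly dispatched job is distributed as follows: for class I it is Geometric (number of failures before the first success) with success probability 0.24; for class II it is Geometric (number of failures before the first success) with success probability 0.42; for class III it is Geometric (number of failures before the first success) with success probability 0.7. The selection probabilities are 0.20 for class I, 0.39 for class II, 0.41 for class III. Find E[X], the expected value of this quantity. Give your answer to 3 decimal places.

1.348

Component means — I: 3.16667; II: 1.38095; III: 0.428571.
E[X] = 0.2·3.16667 + 0.39·1.38095 + 0.41·0.428571 = 1.34762.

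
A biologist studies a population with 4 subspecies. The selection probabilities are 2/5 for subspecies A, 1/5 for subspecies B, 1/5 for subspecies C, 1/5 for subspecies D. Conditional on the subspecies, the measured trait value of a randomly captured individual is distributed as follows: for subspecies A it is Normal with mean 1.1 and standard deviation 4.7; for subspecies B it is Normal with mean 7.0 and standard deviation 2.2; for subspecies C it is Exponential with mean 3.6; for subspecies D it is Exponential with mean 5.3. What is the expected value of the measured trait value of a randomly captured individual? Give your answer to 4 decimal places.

Component means — A: 1.1; B: 7; C: 3.6; D: 5.3.
E[X] = 0.4·1.1 + 0.2·7 + 0.2·3.6 + 0.2·5.3 = 3.62.

3.6200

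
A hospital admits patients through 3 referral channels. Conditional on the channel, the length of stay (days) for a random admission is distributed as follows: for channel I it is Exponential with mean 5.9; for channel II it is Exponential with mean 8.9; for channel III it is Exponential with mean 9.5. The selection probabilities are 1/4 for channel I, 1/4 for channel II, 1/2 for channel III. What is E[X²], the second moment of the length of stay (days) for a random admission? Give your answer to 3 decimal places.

For each component E[X²] = Var + (mean)², giving I: 69.62; II: 158.42; III: 180.5.
Overall E[X²] = 0.25·69.62 + 0.25·158.42 + 0.5·180.5 = 147.26.

147.260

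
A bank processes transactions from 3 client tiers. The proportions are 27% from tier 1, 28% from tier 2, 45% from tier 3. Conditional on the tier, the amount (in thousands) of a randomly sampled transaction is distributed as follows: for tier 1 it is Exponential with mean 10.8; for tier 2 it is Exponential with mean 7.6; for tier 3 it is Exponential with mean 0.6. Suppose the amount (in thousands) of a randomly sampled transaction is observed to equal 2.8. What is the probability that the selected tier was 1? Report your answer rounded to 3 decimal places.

0.372

Likelihoods f(2.8 | ·): 1: 0.0714466; 2: 0.0910297; 3: 0.0156726.
Posterior ∝ prior × likelihood. Numerator for 1: 0.27·0.0714466 = 0.0192906.
Normalizing constant: 0.27·0.0714466 + 0.28·0.0910297 + 0.45·0.0156726 = 0.0518316.
P(1 | observation) = 0.0192906 / 0.0518316 = 0.372178.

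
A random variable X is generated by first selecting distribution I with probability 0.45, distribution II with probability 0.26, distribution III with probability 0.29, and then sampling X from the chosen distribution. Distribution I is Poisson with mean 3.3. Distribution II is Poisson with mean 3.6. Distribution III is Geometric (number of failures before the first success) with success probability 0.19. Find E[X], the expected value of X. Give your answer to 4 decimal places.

3.6573

Component means — I: 3.3; II: 3.6; III: 4.26316.
E[X] = 0.45·3.3 + 0.26·3.6 + 0.29·4.26316 = 3.65732.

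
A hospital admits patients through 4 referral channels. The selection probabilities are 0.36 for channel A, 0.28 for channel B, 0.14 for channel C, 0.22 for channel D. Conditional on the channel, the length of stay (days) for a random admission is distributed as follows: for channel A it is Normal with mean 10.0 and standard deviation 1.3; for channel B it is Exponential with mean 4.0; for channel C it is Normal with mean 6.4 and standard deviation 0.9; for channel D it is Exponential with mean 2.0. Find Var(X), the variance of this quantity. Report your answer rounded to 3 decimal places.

Per component, A: μ=10, E[X²]=101.69; B: μ=4, E[X²]=32; C: μ=6.4, E[X²]=41.77; D: μ=2, E[X²]=8.
E[X] = 0.36·10 + 0.28·4 + 0.14·6.4 + 0.22·2 = 6.056.
E[X²] = 0.36·101.69 + 0.28·32 + 0.14·41.77 + 0.22·8 = 53.1762.
Var(X) = E[X²] − (E[X])² = 53.1762 − 36.6751 = 16.5011.

16.501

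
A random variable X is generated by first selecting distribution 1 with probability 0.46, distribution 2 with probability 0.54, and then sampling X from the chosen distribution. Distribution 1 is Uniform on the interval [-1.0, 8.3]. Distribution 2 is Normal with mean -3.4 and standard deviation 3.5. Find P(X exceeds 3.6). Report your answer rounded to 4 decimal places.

0.2448

Conditional on each component, P(X > 3.6): 1: 0.505376; 2: 0.0227501.
By total probability, P(X > 3.6) = 0.46·0.505376 + 0.54·0.0227501 = 0.244758.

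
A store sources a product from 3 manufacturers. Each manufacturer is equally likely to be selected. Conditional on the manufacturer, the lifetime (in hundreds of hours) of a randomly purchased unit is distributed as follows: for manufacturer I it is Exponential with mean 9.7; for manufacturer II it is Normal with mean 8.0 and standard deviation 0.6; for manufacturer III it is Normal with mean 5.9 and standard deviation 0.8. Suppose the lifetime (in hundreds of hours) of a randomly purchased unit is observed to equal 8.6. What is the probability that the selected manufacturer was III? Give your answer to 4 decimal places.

Likelihoods f(8.6 | ·): I: 0.0424799; II: 0.403285; III: 0.0016764.
Posterior ∝ prior × likelihood. Numerator for III: 0.333333·0.0016764 = 0.0005588.
Normalizing constant: 0.333333·0.0424799 + 0.333333·0.403285 + 0.333333·0.0016764 = 0.149147.
P(III | observation) = 0.0005588 / 0.149147 = 0.00374664.

0.0037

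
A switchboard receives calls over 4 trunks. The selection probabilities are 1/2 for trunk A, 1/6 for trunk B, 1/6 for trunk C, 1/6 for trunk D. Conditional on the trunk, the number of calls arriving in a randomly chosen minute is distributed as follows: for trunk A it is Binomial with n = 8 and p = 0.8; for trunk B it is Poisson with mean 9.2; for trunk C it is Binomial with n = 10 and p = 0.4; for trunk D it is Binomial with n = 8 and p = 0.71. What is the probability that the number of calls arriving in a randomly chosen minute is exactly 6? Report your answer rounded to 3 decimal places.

Conditional on each trunk, P(X = 6): A: 0.293601; B: 0.0850913; C: 0.111477; D: 0.301651.
By total probability, P(X = 6) = 0.5·0.293601 + 0.166667·0.0850913 + 0.166667·0.111477 + 0.166667·0.301651 = 0.229837.

0.230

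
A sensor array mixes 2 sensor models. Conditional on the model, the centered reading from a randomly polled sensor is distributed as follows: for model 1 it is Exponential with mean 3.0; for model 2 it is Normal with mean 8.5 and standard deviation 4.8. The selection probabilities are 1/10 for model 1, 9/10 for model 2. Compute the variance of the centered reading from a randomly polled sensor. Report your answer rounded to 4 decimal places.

Per component, 1: μ=3, E[X²]=18; 2: μ=8.5, E[X²]=95.29.
E[X] = 0.1·3 + 0.9·8.5 = 7.95.
E[X²] = 0.1·18 + 0.9·95.29 = 87.561.
Var(X) = E[X²] − (E[X])² = 87.561 − 63.2025 = 24.3585.

24.3585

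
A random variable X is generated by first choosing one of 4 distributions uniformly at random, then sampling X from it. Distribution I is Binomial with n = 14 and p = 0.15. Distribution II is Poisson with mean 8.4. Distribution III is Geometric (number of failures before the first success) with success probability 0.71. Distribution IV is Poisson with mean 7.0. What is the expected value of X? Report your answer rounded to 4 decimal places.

Component means — I: 2.1; II: 8.4; III: 0.408451; IV: 7.
E[X] = 0.25·2.1 + 0.25·8.4 + 0.25·0.408451 + 0.25·7 = 4.47711.

4.4771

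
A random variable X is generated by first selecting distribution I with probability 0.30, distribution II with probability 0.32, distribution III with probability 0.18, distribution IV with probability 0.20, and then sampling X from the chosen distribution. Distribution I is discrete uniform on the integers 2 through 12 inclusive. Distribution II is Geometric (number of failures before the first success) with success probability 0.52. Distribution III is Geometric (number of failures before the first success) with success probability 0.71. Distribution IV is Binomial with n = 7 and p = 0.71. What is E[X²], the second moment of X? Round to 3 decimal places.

For each component E[X²] = Var + (mean)², giving I: 59; II: 2.62722; III: 0.742115; IV: 26.1422.
Overall E[X²] = 0.3·59 + 0.32·2.62722 + 0.18·0.742115 + 0.2·26.1422 = 23.9027.

23.903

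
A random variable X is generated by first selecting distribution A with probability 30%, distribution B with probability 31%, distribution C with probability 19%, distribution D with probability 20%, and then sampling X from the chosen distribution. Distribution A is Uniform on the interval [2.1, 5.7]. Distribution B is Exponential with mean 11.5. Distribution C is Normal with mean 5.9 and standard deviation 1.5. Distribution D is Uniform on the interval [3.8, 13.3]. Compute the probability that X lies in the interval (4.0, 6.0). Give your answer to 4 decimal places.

Conditional on each component, P(4.0 < X < 6.0): A: 0.472222; B: 0.112734; C: 0.423939; D: 0.210526.
By total probability, P(4.0 < X < 6.0) = 0.3·0.472222 + 0.31·0.112734 + 0.19·0.423939 + 0.2·0.210526 = 0.299268.

0.2993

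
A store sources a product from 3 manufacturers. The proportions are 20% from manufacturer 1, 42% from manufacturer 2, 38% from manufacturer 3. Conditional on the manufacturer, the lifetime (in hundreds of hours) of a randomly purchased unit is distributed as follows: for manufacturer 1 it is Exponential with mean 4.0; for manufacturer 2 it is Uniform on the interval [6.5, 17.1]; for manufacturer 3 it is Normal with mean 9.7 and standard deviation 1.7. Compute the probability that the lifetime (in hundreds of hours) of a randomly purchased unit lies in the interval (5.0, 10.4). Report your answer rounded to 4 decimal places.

Conditional on each manufacturer, P(5.0 < X < 10.4): 1: 0.212231; 2: 0.367925; 3: 0.656895.
By total probability, P(5.0 < X < 10.4) = 0.2·0.212231 + 0.42·0.367925 + 0.38·0.656895 = 0.446595.

0.4466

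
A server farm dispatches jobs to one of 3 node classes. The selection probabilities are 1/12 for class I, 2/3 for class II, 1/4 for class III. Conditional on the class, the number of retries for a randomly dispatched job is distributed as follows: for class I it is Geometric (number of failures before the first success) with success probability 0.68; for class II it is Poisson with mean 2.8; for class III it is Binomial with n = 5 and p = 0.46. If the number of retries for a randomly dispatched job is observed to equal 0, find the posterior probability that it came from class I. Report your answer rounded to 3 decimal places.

0.521

Likelihoods P(X=0 | ·): I: 0.68; II: 0.0608101; III: 0.0459165.
Posterior ∝ prior × likelihood. Numerator for I: 0.0833333·0.68 = 0.0566667.
Normalizing constant: 0.0833333·0.68 + 0.666667·0.0608101 + 0.25·0.0459165 = 0.108686.
P(I | observation) = 0.0566667 / 0.108686 = 0.52138.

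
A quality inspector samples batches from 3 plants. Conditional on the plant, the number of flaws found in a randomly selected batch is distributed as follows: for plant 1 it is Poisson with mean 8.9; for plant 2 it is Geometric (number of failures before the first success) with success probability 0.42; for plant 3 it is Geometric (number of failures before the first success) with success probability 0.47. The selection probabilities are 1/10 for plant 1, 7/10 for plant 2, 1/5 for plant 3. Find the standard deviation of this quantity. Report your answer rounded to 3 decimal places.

2.974

Per component, 1: μ=8.9, E[X²]=88.11; 2: μ=1.38095, E[X²]=5.19501; 3: μ=1.12766, E[X²]=3.67089.
E[X] = 0.1·8.9 + 0.7·1.38095 + 0.2·1.12766 = 2.0822.
E[X²] = 0.1·88.11 + 0.7·5.19501 + 0.2·3.67089 = 13.1817.
Var(X) = E[X²] − (E[X])² = 13.1817 − 4.33555 = 8.84614.
SD(X) = √8.84614 = 2.97425.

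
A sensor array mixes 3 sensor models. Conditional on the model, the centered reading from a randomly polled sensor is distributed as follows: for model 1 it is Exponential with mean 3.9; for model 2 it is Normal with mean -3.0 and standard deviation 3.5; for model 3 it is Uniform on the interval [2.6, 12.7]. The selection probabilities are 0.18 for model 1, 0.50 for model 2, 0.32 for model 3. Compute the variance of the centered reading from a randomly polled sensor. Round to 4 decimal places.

34.8256

Per component, 1: μ=3.9, E[X²]=30.42; 2: μ=-3, E[X²]=21.25; 3: μ=7.65, E[X²]=67.0233.
E[X] = 0.18·3.9 + 0.5·-3 + 0.32·7.65 = 1.65.
E[X²] = 0.18·30.42 + 0.5·21.25 + 0.32·67.0233 = 37.5481.
Var(X) = E[X²] − (E[X])² = 37.5481 − 2.7225 = 34.8256.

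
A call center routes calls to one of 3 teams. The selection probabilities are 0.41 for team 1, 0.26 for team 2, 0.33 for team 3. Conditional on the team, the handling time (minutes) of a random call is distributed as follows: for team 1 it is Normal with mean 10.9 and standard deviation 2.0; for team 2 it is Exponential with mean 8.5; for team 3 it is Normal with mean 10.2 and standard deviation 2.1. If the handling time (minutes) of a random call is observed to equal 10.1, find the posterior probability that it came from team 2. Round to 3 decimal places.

Likelihoods f(10.1 | ·): 1: 0.184135; 2: 0.035854; 3: 0.189757.
Posterior ∝ prior × likelihood. Numerator for 2: 0.26·0.035854 = 0.00932203.
Normalizing constant: 0.41·0.184135 + 0.26·0.035854 + 0.33·0.189757 = 0.147437.
P(2 | observation) = 0.00932203 / 0.147437 = 0.0632271.

0.063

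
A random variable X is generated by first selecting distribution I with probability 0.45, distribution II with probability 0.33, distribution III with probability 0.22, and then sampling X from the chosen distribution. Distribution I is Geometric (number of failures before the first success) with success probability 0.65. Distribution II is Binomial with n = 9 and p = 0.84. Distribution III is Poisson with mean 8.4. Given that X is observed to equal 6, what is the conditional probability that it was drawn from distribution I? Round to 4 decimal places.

0.0083

Likelihoods P(X=6 | ·): I: 0.00119487; II: 0.120869; III: 0.109716.
Posterior ∝ prior × likelihood. Numerator for I: 0.45·0.00119487 = 0.000537693.
Normalizing constant: 0.45·0.00119487 + 0.33·0.120869 + 0.22·0.109716 = 0.064562.
P(I | observation) = 0.000537693 / 0.064562 = 0.00832832.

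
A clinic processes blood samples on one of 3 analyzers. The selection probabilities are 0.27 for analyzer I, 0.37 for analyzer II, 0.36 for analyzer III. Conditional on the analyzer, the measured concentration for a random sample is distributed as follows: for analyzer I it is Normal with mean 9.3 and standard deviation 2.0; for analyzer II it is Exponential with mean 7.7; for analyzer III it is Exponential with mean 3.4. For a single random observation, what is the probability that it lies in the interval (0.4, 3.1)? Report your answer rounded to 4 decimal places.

Conditional on each analyzer, P(0.4 < X < 3.1): I: 0.00096331; II: 0.280797; III: 0.487195.
By total probability, P(0.4 < X < 3.1) = 0.27·0.00096331 + 0.37·0.280797 + 0.36·0.487195 = 0.279545.

0.2795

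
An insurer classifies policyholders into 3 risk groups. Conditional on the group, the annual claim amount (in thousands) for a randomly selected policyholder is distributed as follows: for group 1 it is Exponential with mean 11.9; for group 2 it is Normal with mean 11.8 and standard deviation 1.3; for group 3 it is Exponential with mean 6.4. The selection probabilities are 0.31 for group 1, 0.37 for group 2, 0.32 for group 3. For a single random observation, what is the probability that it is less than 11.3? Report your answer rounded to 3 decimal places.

0.585

Conditional on each group, P(X < 11.3): 1: 0.613096; 2: 0.350261; 3: 0.82892.
By total probability, P(X < 11.3) = 0.31·0.613096 + 0.37·0.350261 + 0.32·0.82892 = 0.584911.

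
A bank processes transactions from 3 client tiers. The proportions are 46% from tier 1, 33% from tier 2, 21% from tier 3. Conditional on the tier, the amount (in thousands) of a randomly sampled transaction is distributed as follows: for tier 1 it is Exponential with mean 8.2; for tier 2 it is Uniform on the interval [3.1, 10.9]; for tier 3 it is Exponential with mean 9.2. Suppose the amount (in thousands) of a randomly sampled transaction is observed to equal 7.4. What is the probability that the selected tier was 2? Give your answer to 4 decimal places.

0.5621

Likelihoods f(7.4 | ·): 1: 0.0494609; 2: 0.128205; 3: 0.0486282.
Posterior ∝ prior × likelihood. Numerator for 2: 0.33·0.128205 = 0.0423077.
Normalizing constant: 0.46·0.0494609 + 0.33·0.128205 + 0.21·0.0486282 = 0.0752716.
P(2 | observation) = 0.0423077 / 0.0752716 = 0.562067.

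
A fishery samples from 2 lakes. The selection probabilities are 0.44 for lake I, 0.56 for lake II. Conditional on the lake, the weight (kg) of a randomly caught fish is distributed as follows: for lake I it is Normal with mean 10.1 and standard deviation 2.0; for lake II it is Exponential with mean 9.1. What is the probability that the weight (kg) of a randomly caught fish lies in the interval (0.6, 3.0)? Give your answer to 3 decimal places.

Conditional on each lake, P(0.6 < X < 3.0): I: 0.000191598; II: 0.217032.
By total probability, P(0.6 < X < 3.0) = 0.44·0.000191598 + 0.56·0.217032 = 0.121622.

0.122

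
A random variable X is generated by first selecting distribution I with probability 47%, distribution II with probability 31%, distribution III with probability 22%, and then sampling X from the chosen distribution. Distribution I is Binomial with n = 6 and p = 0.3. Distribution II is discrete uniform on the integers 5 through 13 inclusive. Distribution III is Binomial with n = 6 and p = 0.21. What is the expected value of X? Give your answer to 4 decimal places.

3.9132

Component means — I: 1.8; II: 9; III: 1.26.
E[X] = 0.47·1.8 + 0.31·9 + 0.22·1.26 = 3.9132.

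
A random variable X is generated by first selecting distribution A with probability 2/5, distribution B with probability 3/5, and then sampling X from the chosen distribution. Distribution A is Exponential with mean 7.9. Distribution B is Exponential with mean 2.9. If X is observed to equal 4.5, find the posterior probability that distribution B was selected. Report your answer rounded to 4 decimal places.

Likelihoods f(4.5 | ·): A: 0.0716127; B: 0.0730629.
Posterior ∝ prior × likelihood. Numerator for B: 0.6·0.0730629 = 0.0438377.
Normalizing constant: 0.4·0.0716127 + 0.6·0.0730629 = 0.0724828.
P(B | observation) = 0.0438377 / 0.0724828 = 0.604802.

0.6048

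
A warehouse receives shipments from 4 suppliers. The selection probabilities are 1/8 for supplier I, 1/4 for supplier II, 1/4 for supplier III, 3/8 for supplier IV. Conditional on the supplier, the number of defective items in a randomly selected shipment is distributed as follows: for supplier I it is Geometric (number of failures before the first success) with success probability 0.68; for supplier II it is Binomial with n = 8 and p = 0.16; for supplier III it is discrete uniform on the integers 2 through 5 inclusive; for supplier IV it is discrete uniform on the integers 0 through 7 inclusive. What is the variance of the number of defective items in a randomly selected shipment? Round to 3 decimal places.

4.144

Per component, I: μ=0.470588, E[X²]=0.913495; II: μ=1.28, E[X²]=2.7136; III: μ=3.5, E[X²]=13.5; IV: μ=3.5, E[X²]=17.5.
E[X] = 0.125·0.470588 + 0.25·1.28 + 0.25·3.5 + 0.375·3.5 = 2.56632.
E[X²] = 0.125·0.913495 + 0.25·2.7136 + 0.25·13.5 + 0.375·17.5 = 10.7301.
Var(X) = E[X²] − (E[X])² = 10.7301 − 6.58602 = 4.14407.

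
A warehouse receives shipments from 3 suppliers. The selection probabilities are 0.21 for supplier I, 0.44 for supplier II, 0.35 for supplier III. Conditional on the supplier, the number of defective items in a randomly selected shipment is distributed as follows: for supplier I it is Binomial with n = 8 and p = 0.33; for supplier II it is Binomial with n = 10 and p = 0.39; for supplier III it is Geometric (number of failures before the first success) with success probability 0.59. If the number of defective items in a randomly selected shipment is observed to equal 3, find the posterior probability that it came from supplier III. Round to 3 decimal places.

0.084

Likelihoods P(X=3 | ·): I: 0.271709; II: 0.223709; III: 0.0406634.
Posterior ∝ prior × likelihood. Numerator for III: 0.35·0.0406634 = 0.0142322.
Normalizing constant: 0.21·0.271709 + 0.44·0.223709 + 0.35·0.0406634 = 0.169723.
P(III | observation) = 0.0142322 / 0.169723 = 0.0838553.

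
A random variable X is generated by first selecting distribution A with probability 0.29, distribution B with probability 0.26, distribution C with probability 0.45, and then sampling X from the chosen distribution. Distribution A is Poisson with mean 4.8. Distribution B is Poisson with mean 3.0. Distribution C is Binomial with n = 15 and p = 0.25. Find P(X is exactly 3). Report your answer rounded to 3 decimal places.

Conditional on each component, P(X = 3): A: 0.151691; B: 0.224042; C: 0.225199.
By total probability, P(X = 3) = 0.29·0.151691 + 0.26·0.224042 + 0.45·0.225199 = 0.203581.

0.204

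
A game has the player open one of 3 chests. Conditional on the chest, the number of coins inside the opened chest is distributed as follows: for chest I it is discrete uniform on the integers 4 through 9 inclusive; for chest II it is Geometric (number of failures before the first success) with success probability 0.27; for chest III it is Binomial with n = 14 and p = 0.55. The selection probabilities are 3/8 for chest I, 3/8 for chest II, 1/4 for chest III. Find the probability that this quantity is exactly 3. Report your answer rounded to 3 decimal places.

0.042

Conditional on each chest, P(X = 3): I: 0; II: 0.105035; III: 0.00927955.
By total probability, P(X = 3) = 0.375·0 + 0.375·0.105035 + 0.25·0.00927955 = 0.0417079.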